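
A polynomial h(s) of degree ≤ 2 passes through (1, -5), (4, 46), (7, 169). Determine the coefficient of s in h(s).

-3

Write h(s) = as^2 + bs + c. Substituting each data point gives a linear system:
  a + b + c = -5
  16a + 4b + c = 46
  49a + 7b + c = 169
Solving the system yields a = 4, b = -3, c = -6.
So h(s) = 4s^2 - 3s - 6.
The coefficient of s is -3.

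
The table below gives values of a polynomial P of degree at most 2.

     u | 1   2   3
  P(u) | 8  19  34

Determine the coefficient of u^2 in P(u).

2

Write P(u) = au^2 + bu + c. Substituting each data point gives a linear system:
  a + b + c = 8
  4a + 2b + c = 19
  9a + 3b + c = 34
Solving the system yields a = 2, b = 5, c = 1.
So P(u) = 2u^2 + 5u + 1.
The leading coefficient is 2.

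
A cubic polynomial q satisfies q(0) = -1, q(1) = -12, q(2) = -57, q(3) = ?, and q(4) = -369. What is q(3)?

The 4 known points determine the degree-3 polynomial uniquely.
Write q(n) = an^3 + bn^2 + cn + d. Substituting each data point gives a linear system:
  d = -1
  a + b + c + d = -12
  8a + 4b + 2c + d = -57
  64a + 16b + 4c + d = -369
Solving the system yields a = -5, b = -2, c = -4, d = -1.
So q(n) = -5n^3 - 2n^2 - 4n - 1.
Then q(3) = -166.

-166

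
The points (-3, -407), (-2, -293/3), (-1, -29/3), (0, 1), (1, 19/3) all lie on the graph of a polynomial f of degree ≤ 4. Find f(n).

Using the Lagrange interpolation formula with nodes -3, -2, -1, 0, 1:
  L_0(n) = (n + 2)(n + 1)n(n - 1) / 24
  L_1(n) = (n + 3)(n + 1)n(n - 1) / -6
  L_2(n) = (n + 3)(n + 2)n(n - 1) / 4
  L_3(n) = (n + 3)(n + 2)(n + 1)(n - 1) / -6
  L_4(n) = (n + 3)(n + 2)(n + 1)n / 24
Then f(n) = -407·L_0(n) - 293/3·L_1(n) - 29/3·L_2(n) + 1·L_3(n) + 19/3·L_4(n).
Expanding and collecting terms gives f(n) = -3n⁴ + 6n³ + (1/3)n² + 2n + 1.
Check: f(-3) = -407. ✓

f(n) = -3n^4 + 6n^3 + (1/3)n^2 + 2n + 1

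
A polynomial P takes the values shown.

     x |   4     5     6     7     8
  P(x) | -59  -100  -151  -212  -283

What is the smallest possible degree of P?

2

Forward differences of the values at x = 4, 5, 6, 7, 8:
  P  : -59  -100  -151  -212  -283
  Δ  : -41  -51  -61  -71
  Δ^2: -10  -10  -10
  Δ^3: 0  0
  Δ^4: 0
The second differences are constant (-10) and nonzero, while all higher differences vanish, so the minimal degree is 2.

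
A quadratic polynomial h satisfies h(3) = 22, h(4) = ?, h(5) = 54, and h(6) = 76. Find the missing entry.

36

The 3 known points determine the degree-2 polynomial uniquely.
Write h(s) = as^2 + bs + c. Substituting each data point gives a linear system:
  9a + 3b + c = 22
  25a + 5b + c = 54
  36a + 6b + c = 76
Solving the system yields a = 2, b = 0, c = 4.
So h(s) = 2s^2 + 4.
Then h(4) = 36.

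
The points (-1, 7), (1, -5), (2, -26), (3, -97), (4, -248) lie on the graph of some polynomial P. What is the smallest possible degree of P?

3

Divided differences on the nodes -1, 1, 2, 3, 4:
  order 0: 7  -5  -26  -97  -248
  order 1: -6  -21  -71  -151
  order 2: -5  -25  -40
  order 3: -5  -5
  order 4: 0
The order-3 divided differences are all -5 (nonzero) and every higher order vanishes, so the data lies on a polynomial of degree exactly 3.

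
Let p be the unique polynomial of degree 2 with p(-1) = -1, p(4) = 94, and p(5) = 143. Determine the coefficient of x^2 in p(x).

Write p(x) = ax^2 + bx + c. Substituting each data point gives a linear system:
  a - b + c = -1
  16a + 4b + c = 94
  25a + 5b + c = 143
Solving the system yields a = 5, b = 4, c = -2.
So p(x) = 5x^2 + 4x - 2.
The leading coefficient is 5.

5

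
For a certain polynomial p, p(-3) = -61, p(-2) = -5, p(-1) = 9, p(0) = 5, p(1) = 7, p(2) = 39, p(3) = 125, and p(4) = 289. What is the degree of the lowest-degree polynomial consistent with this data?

3

Forward differences of the values at n = -3, -2, -1, 0, 1, 2, 3, 4:
  p  : -61  -5  9  5  7  39  125  289
  Δ  : 56  14  -4  2  32  86  164
  Δ^2: -42  -18  6  30  54  78
  Δ^3: 24  24  24  24  24
  Δ^4: 0  0  0  0
  Δ^5: 0  0  0
  Δ^6: 0  0
  Δ^7: 0
The third differences are constant (24) and nonzero, while all higher differences vanish, so the minimal degree is 3.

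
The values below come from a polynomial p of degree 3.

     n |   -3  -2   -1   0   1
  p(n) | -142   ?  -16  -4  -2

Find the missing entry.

The 4 known points determine the degree-3 polynomial uniquely.
Write p(n) = an^3 + bn^2 + cn + d. Substituting each data point gives a linear system:
  -27a + 9b - 3c + d = -142
  -a + b - c + d = -16
  d = -4
  a + b + c + d = -2
Solving the system yields a = 3, b = -5, c = 4, d = -4.
So p(n) = 3n³ - 5n² + 4n - 4.
Then p(-2) = -56.

-56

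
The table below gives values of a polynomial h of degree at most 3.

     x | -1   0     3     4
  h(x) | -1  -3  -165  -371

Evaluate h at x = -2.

25

Write h(x) = ax^3 + bx^2 + cx + d. Substituting each data point gives a linear system:
  -a + b - c + d = -1
  d = -3
  27a + 9b + 3c + d = -165
  64a + 16b + 4c + d = -371
Solving the system yields a = -5, b = -3, c = 0, d = -3.
So h(x) = -5x^3 - 3x^2 - 3.
Then h(-2) = 25.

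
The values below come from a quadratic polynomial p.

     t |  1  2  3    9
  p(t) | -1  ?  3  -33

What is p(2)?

The 3 known points determine the degree-2 polynomial uniquely.
Write p(t) = at^2 + bt + c. Substituting each data point gives a linear system:
  a + b + c = -1
  9a + 3b + c = 3
  81a + 9b + c = -33
Solving the system yields a = -1, b = 6, c = -6.
So p(t) = -t^2 + 6t - 6.
Then p(2) = 2.

2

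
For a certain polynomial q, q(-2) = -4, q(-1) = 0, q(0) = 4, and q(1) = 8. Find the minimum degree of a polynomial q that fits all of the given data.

Forward differences of the values at s = -2, -1, 0, 1:
  q  : -4  0  4  8
  Δ  : 4  4  4
  Δ^2: 0  0
  Δ^3: 0
The first differences are constant (4) and nonzero, while all higher differences vanish, so the minimal degree is 1.

1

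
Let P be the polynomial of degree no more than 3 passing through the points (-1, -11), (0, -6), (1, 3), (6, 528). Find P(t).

Using the Lagrange interpolation formula with nodes -1, 0, 1, 6:
  L_0(t) = t(t - 1)(t - 6) / -14
  L_1(t) = (t + 1)(t - 1)(t - 6) / 6
  L_2(t) = (t + 1)t(t - 6) / -10
  L_3(t) = (t + 1)t(t - 1) / 210
Then P(t) = -11·L_0(t) - 6·L_1(t) + 3·L_2(t) + 528·L_3(t).
Expanding and collecting terms gives P(t) = 2t³ + 2t² + 5t - 6.
Check: P(0) = -6. ✓

P(t) = 2t^3 + 2t^2 + 5t - 6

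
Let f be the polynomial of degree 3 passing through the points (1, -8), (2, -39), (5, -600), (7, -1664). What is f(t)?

f(t) = -5t^3 + t^2 + t - 5

Write f(t) = at^3 + bt^2 + ct + d. Substituting each data point gives a linear system:
  a + b + c + d = -8
  8a + 4b + 2c + d = -39
  125a + 25b + 5c + d = -600
  343a + 49b + 7c + d = -1664
Solving the system yields a = -5, b = 1, c = 1, d = -5.
So f(t) = -5t^3 + t^2 + t - 5.
Check: f(2) = -39. ✓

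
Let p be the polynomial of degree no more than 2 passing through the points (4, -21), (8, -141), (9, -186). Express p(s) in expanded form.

Using the Lagrange interpolation formula with nodes 4, 8, 9:
  L_0(s) = (s - 8)(s - 9) / 20
  L_1(s) = (s - 4)(s - 9) / -4
  L_2(s) = (s - 4)(s - 8) / 5
Then p(s) = -21·L_0(s) - 141·L_1(s) - 186·L_2(s).
Expanding and collecting terms gives p(s) = -3s² + 6s + 3.
Check: p(4) = -21. ✓

p(s) = -3s^2 + 6s + 3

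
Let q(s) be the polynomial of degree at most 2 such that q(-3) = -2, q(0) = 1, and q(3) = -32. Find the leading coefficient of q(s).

Write q(s) = as^2 + bs + c. Substituting each data point gives a linear system:
  9a - 3b + c = -2
  c = 1
  9a + 3b + c = -32
Solving the system yields a = -2, b = -5, c = 1.
So q(s) = -2s^2 - 5s + 1.
The leading coefficient is -2.

-2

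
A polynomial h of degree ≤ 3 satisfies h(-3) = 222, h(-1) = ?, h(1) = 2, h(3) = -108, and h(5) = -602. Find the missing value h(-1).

The 4 known points determine the degree-3 polynomial uniquely.
Write h(u) = au^3 + bu^2 + cu + d. Substituting each data point gives a linear system:
  -27a + 9b - 3c + d = 222
  a + b + c + d = 2
  27a + 9b + 3c + d = -108
  125a + 25b + 5c + d = -602
Solving the system yields a = -6, b = 6, c = -1, d = 3.
So h(u) = -6u^3 + 6u^2 - u + 3.
Then h(-1) = 16.

16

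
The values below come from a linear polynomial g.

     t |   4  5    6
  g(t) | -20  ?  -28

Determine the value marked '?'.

-24

The 2 known points determine the degree-1 polynomial uniquely.
Write g(t) = at + b. Substituting each data point gives a linear system:
  4a + b = -20
  6a + b = -28
Solving the system yields a = -4, b = -4.
So g(t) = -4t - 4.
Then g(5) = -24.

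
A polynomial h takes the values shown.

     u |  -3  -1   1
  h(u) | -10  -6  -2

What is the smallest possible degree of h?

1

Forward differences of the values at u = -3, -1, 1:
  h  : -10  -6  -2
  Δ  : 4  4
  Δ^2: 0
The first differences are constant (4) and nonzero, while all higher differences vanish, so the minimal degree is 1.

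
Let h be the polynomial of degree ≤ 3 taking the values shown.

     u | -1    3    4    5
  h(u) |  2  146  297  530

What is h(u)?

Write h(u) = au^3 + bu^2 + cu + d. Substituting each data point gives a linear system:
  -a + b - c + d = 2
  27a + 9b + 3c + d = 146
  64a + 16b + 4c + d = 297
  125a + 25b + 5c + d = 530
Solving the system yields a = 3, b = 5, c = 5, d = 5.
So h(u) = 3u^3 + 5u^2 + 5u + 5.
Check: h(-1) = 2. ✓

h(u) = 3u^3 + 5u^2 + 5u + 5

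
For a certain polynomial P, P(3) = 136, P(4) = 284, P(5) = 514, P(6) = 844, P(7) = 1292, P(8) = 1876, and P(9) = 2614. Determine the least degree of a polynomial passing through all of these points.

3

Forward differences of the values at x = 3, 4, 5, 6, 7, 8, 9:
  P  : 136  284  514  844  1292  1876  2614
  Δ  : 148  230  330  448  584  738
  Δ^2: 82  100  118  136  154
  Δ^3: 18  18  18  18
  Δ^4: 0  0  0
  Δ^5: 0  0
  Δ^6: 0
The third differences are constant (18) and nonzero, while all higher differences vanish, so the minimal degree is 3.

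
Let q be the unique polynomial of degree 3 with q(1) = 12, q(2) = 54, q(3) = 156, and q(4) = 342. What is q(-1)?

Write q(x) = ax^3 + bx^2 + cx + d. Substituting each data point gives a linear system:
  a + b + c + d = 12
  8a + 4b + 2c + d = 54
  27a + 9b + 3c + d = 156
  64a + 16b + 4c + d = 342
Solving the system yields a = 4, b = 6, c = -4, d = 6.
So q(x) = 4x^3 + 6x^2 - 4x + 6.
Then q(-1) = 12.

12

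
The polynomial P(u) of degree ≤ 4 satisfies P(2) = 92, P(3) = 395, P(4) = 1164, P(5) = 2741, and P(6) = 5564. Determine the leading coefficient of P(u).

4

Write P(u) = au^4 + bu^3 + cu^2 + du + e. Substituting each data point gives a linear system:
  16a + 8b + 4c + 2d + e = 92
  81a + 27b + 9c + 3d + e = 395
  256a + 64b + 16c + 4d + e = 1164
  625a + 125b + 25c + 5d + e = 2741
  1296a + 216b + 36c + 6d + e = 5564
Solving the system yields a = 4, b = 1, c = 4, d = 4, e = -4.
So P(u) = 4u⁴ + u³ + 4u² + 4u - 4.
The leading coefficient is 4.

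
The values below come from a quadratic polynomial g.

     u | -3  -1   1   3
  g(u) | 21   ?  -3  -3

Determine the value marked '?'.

On equispaced nodes a degree-2 polynomial has vanishing third forward difference, so
  - g(-3) + 3·g(-1) - 3·g(1) + g(3) = 0.
Substituting the known values and solving for g(-1):
  3·g(-1) = 15
  g(-1) = 5.

5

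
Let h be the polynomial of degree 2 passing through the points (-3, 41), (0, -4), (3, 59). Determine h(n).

h(n) = 6n^2 + 3n - 4

Write h(n) = an^2 + bn + c. Substituting each data point gives a linear system:
  9a - 3b + c = 41
  c = -4
  9a + 3b + c = 59
Solving the system yields a = 6, b = 3, c = -4.
So h(n) = 6n² + 3n - 4.
Check: h(3) = 59. ✓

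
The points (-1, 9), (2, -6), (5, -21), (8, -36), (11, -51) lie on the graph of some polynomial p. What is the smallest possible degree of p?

1

Forward differences of the values at n = -1, 2, 5, 8, 11:
  p  : 9  -6  -21  -36  -51
  Δ  : -15  -15  -15  -15
  Δ^2: 0  0  0
  Δ^3: 0  0
  Δ^4: 0
The first differences are constant (-15) and nonzero, while all higher differences vanish, so the minimal degree is 1.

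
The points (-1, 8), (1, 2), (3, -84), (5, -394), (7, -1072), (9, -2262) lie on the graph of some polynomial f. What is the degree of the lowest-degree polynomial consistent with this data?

3

Forward differences of the values at s = -1, 1, 3, 5, 7, 9:
  f  : 8  2  -84  -394  -1072  -2262
  Δ  : -6  -86  -310  -678  -1190
  Δ^2: -80  -224  -368  -512
  Δ^3: -144  -144  -144
  Δ^4: 0  0
  Δ^5: 0
The third differences are constant (-144) and nonzero, while all higher differences vanish, so the minimal degree is 3.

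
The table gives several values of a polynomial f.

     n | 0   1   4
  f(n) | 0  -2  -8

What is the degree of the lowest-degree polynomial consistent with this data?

1

Divided differences on the nodes 0, 1, 4:
  order 0: 0  -2  -8
  order 1: -2  -2
  order 2: 0
The order-1 divided differences are all -2 (nonzero) and every higher order vanishes, so the data lies on a polynomial of degree exactly 1.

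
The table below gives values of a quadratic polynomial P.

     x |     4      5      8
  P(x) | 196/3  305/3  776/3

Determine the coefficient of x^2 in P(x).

4

Write P(x) = ax^2 + bx + c. Substituting each data point gives a linear system:
  16a + 4b + c = 196/3
  25a + 5b + c = 305/3
  64a + 8b + c = 776/3
Solving the system yields a = 4, b = 1/3, c = 0.
So P(x) = 4x^2 + (1/3)x.
The leading coefficient is 4.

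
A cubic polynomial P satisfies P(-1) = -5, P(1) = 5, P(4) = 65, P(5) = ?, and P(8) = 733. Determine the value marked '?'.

The 4 known points determine the degree-3 polynomial uniquely.
Write P(n) = an^3 + bn^2 + cn + d. Substituting each data point gives a linear system:
  -a + b - c + d = -5
  a + b + c + d = 5
  64a + 16b + 4c + d = 65
  512a + 64b + 8c + d = 733
Solving the system yields a = 2, b = -5, c = 3, d = 5.
So P(n) = 2n³ - 5n² + 3n + 5.
Then P(5) = 145.

145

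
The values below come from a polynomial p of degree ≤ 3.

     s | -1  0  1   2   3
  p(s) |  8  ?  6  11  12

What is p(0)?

3

On equispaced nodes a degree-3 polynomial has vanishing fourth forward difference, so
  p(-1) - 4·p(0) + 6·p(1) - 4·p(2) + p(3) = 0.
Substituting the known values and solving for p(0):
  -4·p(0) = -12
  p(0) = 3.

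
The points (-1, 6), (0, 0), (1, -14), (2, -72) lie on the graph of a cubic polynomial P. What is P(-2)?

40

Forward differences of the values at x = -1, 0, 1, 2:
  P  : 6  0  -14  -72
  Δ  : -6  -14  -58
  Δ^2: -8  -44
  Δ^3: -36
The third differences are constant, confirming degree 3.
Interpolating (Newton forward form) and evaluating at x = -2 gives P(-2) = 40.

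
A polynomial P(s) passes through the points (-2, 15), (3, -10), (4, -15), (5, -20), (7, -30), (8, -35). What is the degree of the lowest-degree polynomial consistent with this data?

Divided differences on the nodes -2, 3, 4, 5, 7, 8:
  order 0: 15  -10  -15  -20  -30  -35
  order 1: -5  -5  -5  -5  -5
  order 2: 0  0  0  0
  order 3: 0  0  0
  order 4: 0  0
  order 5: 0
The order-1 divided differences are all -5 (nonzero) and every higher order vanishes, so the data lies on a polynomial of degree exactly 1.

1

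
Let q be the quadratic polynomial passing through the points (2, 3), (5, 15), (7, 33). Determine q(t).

Using the Lagrange interpolation formula with nodes 2, 5, 7:
  L_0(t) = (t - 5)(t - 7) / 15
  L_1(t) = (t - 2)(t - 7) / -6
  L_2(t) = (t - 2)(t - 5) / 10
Then q(t) = 3·L_0(t) + 15·L_1(t) + 33·L_2(t).
Expanding and collecting terms gives q(t) = t^2 - 3t + 5.
Check: q(7) = 33. ✓

q(t) = t^2 - 3t + 5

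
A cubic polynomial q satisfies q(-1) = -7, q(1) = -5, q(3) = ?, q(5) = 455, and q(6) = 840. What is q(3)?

The 4 known points determine the degree-3 polynomial uniquely.
Write q(n) = an^3 + bn^2 + cn + d. Substituting each data point gives a linear system:
  -a + b - c + d = -7
  a + b + c + d = -5
  125a + 25b + 5c + d = 455
  216a + 36b + 6c + d = 840
Solving the system yields a = 5, b = -6, c = -4, d = 0.
So q(n) = 5n^3 - 6n^2 - 4n.
Then q(3) = 69.

69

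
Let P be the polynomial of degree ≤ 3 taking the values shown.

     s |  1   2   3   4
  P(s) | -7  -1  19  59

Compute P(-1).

-1

Forward differences of the values at s = 1, 2, 3, 4:
  P  : -7  -1  19  59
  Δ  : 6  20  40
  Δ^2: 14  20
  Δ^3: 6
The third differences are constant, confirming degree 3.
Interpolating (Newton forward form) and evaluating at s = -1 gives P(-1) = -1.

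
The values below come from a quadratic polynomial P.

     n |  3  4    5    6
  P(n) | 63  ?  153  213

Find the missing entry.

On equispaced nodes a degree-2 polynomial has vanishing third forward difference, so
  - P(3) + 3·P(4) - 3·P(5) + P(6) = 0.
Substituting the known values and solving for P(4):
  3·P(4) = 309
  P(4) = 103.

103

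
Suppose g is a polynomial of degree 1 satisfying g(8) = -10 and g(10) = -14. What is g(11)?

-16

Write g(n) = an + b. Substituting each data point gives a linear system:
  8a + b = -10
  10a + b = -14
Solving the system yields a = -2, b = 6.
So g(n) = -2n + 6.
Then g(11) = -16.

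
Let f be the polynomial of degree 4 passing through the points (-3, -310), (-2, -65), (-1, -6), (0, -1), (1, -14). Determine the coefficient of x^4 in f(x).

Write f(x) = ax^4 + bx^3 + cx^2 + dx + e. Substituting each data point gives a linear system:
  81a - 27b + 9c - 3d + e = -310
  16a - 8b + 4c - 2d + e = -65
  a - b + c - d + e = -6
  e = -1
  a + b + c + d + e = -14
Solving the system yields a = -4, b = -2, c = -5, d = -2, e = -1.
So f(x) = -4x^4 - 2x^3 - 5x^2 - 2x - 1.
The leading coefficient is -4.

-4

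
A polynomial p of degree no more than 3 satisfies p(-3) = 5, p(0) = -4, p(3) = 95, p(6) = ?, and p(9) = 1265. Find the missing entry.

464

The 4 known points determine the degree-3 polynomial uniquely.
Write p(s) = as^3 + bs^2 + cs + d. Substituting each data point gives a linear system:
  -27a + 9b - 3c + d = 5
  d = -4
  27a + 9b + 3c + d = 95
  729a + 81b + 9c + d = 1265
Solving the system yields a = 1, b = 6, c = 6, d = -4.
So p(s) = s^3 + 6s^2 + 6s - 4.
Then p(6) = 464.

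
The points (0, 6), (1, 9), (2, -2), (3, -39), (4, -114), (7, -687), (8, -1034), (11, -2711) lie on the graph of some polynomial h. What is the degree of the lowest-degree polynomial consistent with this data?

3

Divided differences on the nodes 0, 1, 2, 3, 4, 7, 8, 11:
  order 0: 6  9  -2  -39  -114  -687  -1034  -2711
  order 1: 3  -11  -37  -75  -191  -347  -559
  order 2: -7  -13  -19  -29  -39  -53
  order 3: -2  -2  -2  -2  -2
  order 4: 0  0  0  0
  order 5: 0  0  0
  order 6: 0  0
  order 7: 0
The order-3 divided differences are all -2 (nonzero) and every higher order vanishes, so the data lies on a polynomial of degree exactly 3.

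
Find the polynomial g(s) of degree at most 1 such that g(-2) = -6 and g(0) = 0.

g(s) = 3s

Write g(s) = as + b. Substituting each data point gives a linear system:
  -2a + b = -6
  b = 0
Solving the system yields a = 3, b = 0.
So g(s) = 3s.
Check: g(0) = 0. ✓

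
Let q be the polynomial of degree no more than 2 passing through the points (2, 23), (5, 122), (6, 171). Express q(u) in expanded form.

q(u) = 4u^2 + 5u - 3

Write q(u) = au^2 + bu + c. Substituting each data point gives a linear system:
  4a + 2b + c = 23
  25a + 5b + c = 122
  36a + 6b + c = 171
Solving the system yields a = 4, b = 5, c = -3.
So q(u) = 4u^2 + 5u - 3.
Check: q(5) = 122. ✓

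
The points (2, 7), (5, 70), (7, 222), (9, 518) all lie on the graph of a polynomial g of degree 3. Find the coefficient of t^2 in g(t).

Write g(t) = at^3 + bt^2 + ct + d. Substituting each data point gives a linear system:
  8a + 4b + 2c + d = 7
  125a + 25b + 5c + d = 70
  343a + 49b + 7c + d = 222
  729a + 81b + 9c + d = 518
Solving the system yields a = 1, b = -3, c = 3, d = 5.
So g(t) = t³ - 3t² + 3t + 5.
The coefficient of t^2 is -3.

-3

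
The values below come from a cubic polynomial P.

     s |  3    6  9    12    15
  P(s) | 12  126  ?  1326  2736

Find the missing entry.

On equispaced nodes a degree-3 polynomial has vanishing fourth forward difference, so
  P(3) - 4·P(6) + 6·P(9) - 4·P(12) + P(15) = 0.
Substituting the known values and solving for P(9):
  6·P(9) = 3060
  P(9) = 510.

510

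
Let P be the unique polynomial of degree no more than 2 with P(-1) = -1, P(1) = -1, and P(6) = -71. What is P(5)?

-49

Write P(x) = ax^2 + bx + c. Substituting each data point gives a linear system:
  a - b + c = -1
  a + b + c = -1
  36a + 6b + c = -71
Solving the system yields a = -2, b = 0, c = 1.
So P(x) = -2x^2 + 1.
Then P(5) = -49.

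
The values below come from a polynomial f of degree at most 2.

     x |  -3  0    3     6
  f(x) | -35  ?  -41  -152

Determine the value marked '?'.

-2

On equispaced nodes a degree-2 polynomial has vanishing third forward difference, so
  - f(-3) + 3·f(0) - 3·f(3) + f(6) = 0.
Substituting the known values and solving for f(0):
  3·f(0) = -6
  f(0) = -2.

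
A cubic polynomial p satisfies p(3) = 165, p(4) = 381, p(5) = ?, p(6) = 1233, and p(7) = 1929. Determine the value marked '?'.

727

The 4 known points determine the degree-3 polynomial uniquely.
Write p(s) = as^3 + bs^2 + cs + d. Substituting each data point gives a linear system:
  27a + 9b + 3c + d = 165
  64a + 16b + 4c + d = 381
  216a + 36b + 6c + d = 1233
  343a + 49b + 7c + d = 1929
Solving the system yields a = 5, b = 5, c = -4, d = -3.
So p(s) = 5s³ + 5s² - 4s - 3.
Then p(5) = 727.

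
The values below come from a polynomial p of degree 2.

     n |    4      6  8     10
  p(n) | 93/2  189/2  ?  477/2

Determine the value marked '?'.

317/2

On equispaced nodes a degree-2 polynomial has vanishing third forward difference, so
  - p(4) + 3·p(6) - 3·p(8) + p(10) = 0.
Substituting the known values and solving for p(8):
  -3·p(8) = -951/2
  p(8) = 317/2.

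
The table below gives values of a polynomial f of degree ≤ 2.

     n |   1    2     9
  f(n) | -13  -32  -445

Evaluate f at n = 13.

-901

Using the Lagrange interpolation formula with nodes 1, 2, 9:
  L_0(n) = (n - 2)(n - 9) / 8
  L_1(n) = (n - 1)(n - 9) / -7
  L_2(n) = (n - 1)(n - 2) / 56
Then f(n) = -13·L_0(n) - 32·L_1(n) - 445·L_2(n).
Expanding and collecting terms gives f(n) = -5n² - 4n - 4.
Evaluating at n = 13: f(13) = -901.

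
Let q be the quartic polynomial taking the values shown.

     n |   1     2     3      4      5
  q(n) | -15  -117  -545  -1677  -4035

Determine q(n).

q(n) = -6n^4 - 3n^3 + 5n^2 - 6n - 5

Write q(n) = an^4 + bn^3 + cn^2 + dn + e. Substituting each data point gives a linear system:
  a + b + c + d + e = -15
  16a + 8b + 4c + 2d + e = -117
  81a + 27b + 9c + 3d + e = -545
  256a + 64b + 16c + 4d + e = -1677
  625a + 125b + 25c + 5d + e = -4035
Solving the system yields a = -6, b = -3, c = 5, d = -6, e = -5.
So q(n) = -6n⁴ - 3n³ + 5n² - 6n - 5.
Check: q(3) = -545. ✓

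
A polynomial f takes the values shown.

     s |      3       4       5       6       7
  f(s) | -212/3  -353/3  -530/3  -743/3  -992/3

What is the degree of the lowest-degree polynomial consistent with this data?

Forward differences of the values at s = 3, 4, 5, 6, 7:
  f  : -212/3  -353/3  -530/3  -743/3  -992/3
  Δ  : -47  -59  -71  -83
  Δ^2: -12  -12  -12
  Δ^3: 0  0
  Δ^4: 0
The second differences are constant (-12) and nonzero, while all higher differences vanish, so the minimal degree is 2.

2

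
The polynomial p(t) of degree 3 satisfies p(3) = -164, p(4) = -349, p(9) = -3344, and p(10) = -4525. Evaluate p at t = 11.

-5956

Using the Lagrange interpolation formula with nodes 3, 4, 9, 10:
  L_0(t) = (t - 4)(t - 9)(t - 10) / -42
  L_1(t) = (t - 3)(t - 9)(t - 10) / 30
  L_2(t) = (t - 3)(t - 4)(t - 10) / -30
  L_3(t) = (t - 3)(t - 4)(t - 9) / 42
Then p(t) = -164·L_0(t) - 349·L_1(t) - 3344·L_2(t) - 4525·L_3(t).
Expanding and collecting terms gives p(t) = -4t^3 - 5t^2 - 2t - 5.
Evaluating at t = 11: p(11) = -5956.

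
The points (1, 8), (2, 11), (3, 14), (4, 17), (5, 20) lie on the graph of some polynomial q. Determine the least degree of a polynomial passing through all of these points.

1

Forward differences of the values at n = 1, 2, 3, 4, 5:
  q  : 8  11  14  17  20
  Δ  : 3  3  3  3
  Δ^2: 0  0  0
  Δ^3: 0  0
  Δ^4: 0
The first differences are constant (3) and nonzero, while all higher differences vanish, so the minimal degree is 1.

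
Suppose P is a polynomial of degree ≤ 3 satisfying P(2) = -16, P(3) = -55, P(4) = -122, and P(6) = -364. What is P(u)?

Write P(u) = au^3 + bu^2 + cu + d. Substituting each data point gives a linear system:
  8a + 4b + 2c + d = -16
  27a + 9b + 3c + d = -55
  64a + 16b + 4c + d = -122
  216a + 36b + 6c + d = -364
Solving the system yields a = -1, b = -5, c = 5, d = 2.
So P(u) = -u^3 - 5u^2 + 5u + 2.
Check: P(4) = -122. ✓

P(u) = -u^3 - 5u^2 + 5u + 2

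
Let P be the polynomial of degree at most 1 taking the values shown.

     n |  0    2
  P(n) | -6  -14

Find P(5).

Using the Lagrange interpolation formula with nodes 0, 2:
  L_0(n) = (n - 2) / -2
  L_1(n) = n / 2
Then P(n) = -6·L_0(n) - 14·L_1(n).
Expanding and collecting terms gives P(n) = -4n - 6.
Evaluating at n = 5: P(5) = -26.

-26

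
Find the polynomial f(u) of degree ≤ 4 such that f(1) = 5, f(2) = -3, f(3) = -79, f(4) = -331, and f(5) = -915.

Write f(u) = au^4 + bu^3 + cu^2 + du + e. Substituting each data point gives a linear system:
  a + b + c + d + e = 5
  16a + 8b + 4c + 2d + e = -3
  81a + 27b + 9c + 3d + e = -79
  256a + 64b + 16c + 4d + e = -331
  625a + 125b + 25c + 5d + e = -915
Solving the system yields a = -2, b = 2, c = 4, d = -4, e = 5.
So f(u) = -2u⁴ + 2u³ + 4u² - 4u + 5.
Check: f(5) = -915. ✓

f(u) = -2u^4 + 2u^3 + 4u^2 - 4u + 5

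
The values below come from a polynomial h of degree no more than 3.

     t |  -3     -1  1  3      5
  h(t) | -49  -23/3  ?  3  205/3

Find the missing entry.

-19/3

On equispaced nodes a degree-3 polynomial has vanishing fourth forward difference, so
  h(-3) - 4·h(-1) + 6·h(1) - 4·h(3) + h(5) = 0.
Substituting the known values and solving for h(1):
  6·h(1) = -38
  h(1) = -19/3.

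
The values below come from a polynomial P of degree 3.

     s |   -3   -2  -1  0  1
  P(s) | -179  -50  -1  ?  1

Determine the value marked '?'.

4

The 4 known points determine the degree-3 polynomial uniquely.
Write P(s) = as^3 + bs^2 + cs + d. Substituting each data point gives a linear system:
  -27a + 9b - 3c + d = -179
  -8a + 4b - 2c + d = -50
  -a + b - c + d = -1
  a + b + c + d = 1
Solving the system yields a = 6, b = -4, c = -5, d = 4.
So P(s) = 6s³ - 4s² - 5s + 4.
Then P(0) = 4.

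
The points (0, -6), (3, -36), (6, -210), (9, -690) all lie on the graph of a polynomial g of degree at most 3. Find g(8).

-486

Write g(s) = as^3 + bs^2 + cs + d. Substituting each data point gives a linear system:
  d = -6
  27a + 9b + 3c + d = -36
  216a + 36b + 6c + d = -210
  729a + 81b + 9c + d = -690
Solving the system yields a = -1, b = 1, c = -4, d = -6.
So g(s) = -s³ + s² - 4s - 6.
Then g(8) = -486.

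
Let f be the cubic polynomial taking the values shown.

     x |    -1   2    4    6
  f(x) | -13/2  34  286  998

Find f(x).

Write f(x) = ax^3 + bx^2 + cx + d. Substituting each data point gives a linear system:
  -a + b - c + d = -13/2
  8a + 4b + 2c + d = 34
  64a + 16b + 4c + d = 286
  216a + 36b + 6c + d = 998
Solving the system yields a = 5, b = -5/2, c = 1, d = 2.
So f(x) = 5x³ - (5/2)x² + x + 2.
Check: f(6) = 998. ✓

f(x) = 5x^3 - (5/2)x^2 + x + 2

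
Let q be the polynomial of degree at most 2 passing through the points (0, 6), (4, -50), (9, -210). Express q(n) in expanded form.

Using the Lagrange interpolation formula with nodes 0, 4, 9:
  L_0(n) = (n - 4)(n - 9) / 36
  L_1(n) = n(n - 9) / -20
  L_2(n) = n(n - 4) / 45
Then q(n) = 6·L_0(n) - 50·L_1(n) - 210·L_2(n).
Expanding and collecting terms gives q(n) = -2n^2 - 6n + 6.
Check: q(9) = -210. ✓

q(n) = -2n^2 - 6n + 6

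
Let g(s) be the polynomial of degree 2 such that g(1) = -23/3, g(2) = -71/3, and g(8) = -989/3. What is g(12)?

-2201/3

Using the Lagrange interpolation formula with nodes 1, 2, 8:
  L_0(s) = (s - 2)(s - 8) / 7
  L_1(s) = (s - 1)(s - 8) / -6
  L_2(s) = (s - 1)(s - 2) / 42
Then g(s) = -23/3·L_0(s) - 71/3·L_1(s) - 989/3·L_2(s).
Expanding and collecting terms gives g(s) = -5s^2 - s - 5/3.
Evaluating at s = 12: g(12) = -2201/3.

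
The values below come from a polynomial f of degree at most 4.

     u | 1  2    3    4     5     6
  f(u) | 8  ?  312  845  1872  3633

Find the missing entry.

81

The 5 known points determine the degree-4 polynomial uniquely.
Write f(u) = au^4 + bu^3 + cu^2 + du + e. Substituting each data point gives a linear system:
  a + b + c + d + e = 8
  81a + 27b + 9c + 3d + e = 312
  256a + 64b + 16c + 4d + e = 845
  625a + 125b + 25c + 5d + e = 1872
  1296a + 216b + 36c + 6d + e = 3633
Solving the system yields a = 2, b = 4, c = 5, d = 0, e = -3.
So f(u) = 2u^4 + 4u^3 + 5u^2 - 3.
Then f(2) = 81.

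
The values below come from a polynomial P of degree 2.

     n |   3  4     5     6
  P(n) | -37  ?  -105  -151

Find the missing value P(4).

The 3 known points determine the degree-2 polynomial uniquely.
Write P(n) = an^2 + bn + c. Substituting each data point gives a linear system:
  9a + 3b + c = -37
  25a + 5b + c = -105
  36a + 6b + c = -151
Solving the system yields a = -4, b = -2, c = 5.
So P(n) = -4n^2 - 2n + 5.
Then P(4) = -67.

-67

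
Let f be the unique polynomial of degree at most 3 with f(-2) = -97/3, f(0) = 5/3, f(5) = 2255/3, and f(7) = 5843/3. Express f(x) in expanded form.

Write f(x) = ax^3 + bx^2 + cx + d. Substituting each data point gives a linear system:
  -8a + 4b - 2c + d = -97/3
  d = 5/3
  125a + 25b + 5c + d = 2255/3
  343a + 49b + 7c + d = 5843/3
Solving the system yields a = 5, b = 4, c = 5, d = 5/3.
So f(x) = 5x^3 + 4x^2 + 5x + 5/3.
Check: f(0) = 5/3. ✓

f(x) = 5x^3 + 4x^2 + 5x + 5/3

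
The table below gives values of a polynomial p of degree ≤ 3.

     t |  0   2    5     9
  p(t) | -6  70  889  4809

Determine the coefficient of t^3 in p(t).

6

Write p(t) = at^3 + bt^2 + ct + d. Substituting each data point gives a linear system:
  d = -6
  8a + 4b + 2c + d = 70
  125a + 25b + 5c + d = 889
  729a + 81b + 9c + d = 4809
Solving the system yields a = 6, b = 5, c = 4, d = -6.
So p(t) = 6t^3 + 5t^2 + 4t - 6.
The leading coefficient is 6.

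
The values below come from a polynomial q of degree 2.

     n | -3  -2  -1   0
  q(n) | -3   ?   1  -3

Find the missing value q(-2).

The 3 known points determine the degree-2 polynomial uniquely.
Write q(n) = an^2 + bn + c. Substituting each data point gives a linear system:
  9a - 3b + c = -3
  a - b + c = 1
  c = -3
Solving the system yields a = -2, b = -6, c = -3.
So q(n) = -2n^2 - 6n - 3.
Then q(-2) = 1.

1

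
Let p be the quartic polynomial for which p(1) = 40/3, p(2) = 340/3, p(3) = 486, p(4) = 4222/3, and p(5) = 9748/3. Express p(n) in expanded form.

p(n) = 4n^4 + 6n^3 + (1/3)n^2 - 3n + 6

Write p(n) = an^4 + bn^3 + cn^2 + dn + e. Substituting each data point gives a linear system:
  a + b + c + d + e = 40/3
  16a + 8b + 4c + 2d + e = 340/3
  81a + 27b + 9c + 3d + e = 486
  256a + 64b + 16c + 4d + e = 4222/3
  625a + 125b + 25c + 5d + e = 9748/3
Solving the system yields a = 4, b = 6, c = 1/3, d = -3, e = 6.
So p(n) = 4n⁴ + 6n³ + (1/3)n² - 3n + 6.
Check: p(5) = 9748/3. ✓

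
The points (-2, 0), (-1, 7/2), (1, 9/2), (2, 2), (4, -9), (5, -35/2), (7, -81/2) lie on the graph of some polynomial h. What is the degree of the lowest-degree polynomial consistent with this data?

Divided differences on the nodes -2, -1, 1, 2, 4, 5, 7:
  order 0: 0  7/2  9/2  2  -9  -35/2  -81/2
  order 1: 7/2  1/2  -5/2  -11/2  -17/2  -23/2
  order 2: -1  -1  -1  -1  -1
  order 3: 0  0  0  0
  order 4: 0  0  0
  order 5: 0  0
  order 6: 0
The order-2 divided differences are all -1 (nonzero) and every higher order vanishes, so the data lies on a polynomial of degree exactly 2.

2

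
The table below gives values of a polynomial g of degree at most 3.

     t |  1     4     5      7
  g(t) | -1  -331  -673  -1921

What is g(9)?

-4161

Write g(t) = at^3 + bt^2 + ct + d. Substituting each data point gives a linear system:
  a + b + c + d = -1
  64a + 16b + 4c + d = -331
  125a + 25b + 5c + d = -673
  343a + 49b + 7c + d = -1921
Solving the system yields a = -6, b = 2, c = 6, d = -3.
So g(t) = -6t³ + 2t² + 6t - 3.
Then g(9) = -4161.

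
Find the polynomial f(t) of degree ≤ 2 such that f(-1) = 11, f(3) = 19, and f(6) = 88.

f(t) = 3t^2 - 4t + 4

Write f(t) = at^2 + bt + c. Substituting each data point gives a linear system:
  a - b + c = 11
  9a + 3b + c = 19
  36a + 6b + c = 88
Solving the system yields a = 3, b = -4, c = 4.
So f(t) = 3t^2 - 4t + 4.
Check: f(3) = 19. ✓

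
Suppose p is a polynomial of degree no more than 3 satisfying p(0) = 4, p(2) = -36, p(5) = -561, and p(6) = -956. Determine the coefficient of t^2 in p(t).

-3

Write p(t) = at^3 + bt^2 + ct + d. Substituting each data point gives a linear system:
  d = 4
  8a + 4b + 2c + d = -36
  125a + 25b + 5c + d = -561
  216a + 36b + 6c + d = -956
Solving the system yields a = -4, b = -3, c = 2, d = 4.
So p(t) = -4t^3 - 3t^2 + 2t + 4.
The coefficient of t^2 is -3.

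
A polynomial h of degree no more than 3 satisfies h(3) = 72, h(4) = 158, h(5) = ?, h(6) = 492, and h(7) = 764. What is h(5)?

294

The 4 known points determine the degree-3 polynomial uniquely.
Write h(x) = ax^3 + bx^2 + cx + d. Substituting each data point gives a linear system:
  27a + 9b + 3c + d = 72
  64a + 16b + 4c + d = 158
  216a + 36b + 6c + d = 492
  343a + 49b + 7c + d = 764
Solving the system yields a = 2, b = 1, c = 5, d = -6.
So h(x) = 2x³ + x² + 5x - 6.
Then h(5) = 294.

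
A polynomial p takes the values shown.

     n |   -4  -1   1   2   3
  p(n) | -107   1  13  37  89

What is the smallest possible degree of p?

Divided differences on the nodes -4, -1, 1, 2, 3:
  order 0: -107  1  13  37  89
  order 1: 36  6  24  52
  order 2: -6  6  14
  order 3: 2  2
  order 4: 0
The order-3 divided differences are all 2 (nonzero) and every higher order vanishes, so the data lies on a polynomial of degree exactly 3.

3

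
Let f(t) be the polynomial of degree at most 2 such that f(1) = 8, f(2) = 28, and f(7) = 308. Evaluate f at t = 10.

620

Write f(t) = at^2 + bt + c. Substituting each data point gives a linear system:
  a + b + c = 8
  4a + 2b + c = 28
  49a + 7b + c = 308
Solving the system yields a = 6, b = 2, c = 0.
So f(t) = 6t^2 + 2t.
Then f(10) = 620.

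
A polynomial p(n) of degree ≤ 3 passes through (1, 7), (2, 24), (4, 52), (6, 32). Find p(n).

p(n) = -n^3 + 6n^2 + 6n - 4

Write p(n) = an^3 + bn^2 + cn + d. Substituting each data point gives a linear system:
  a + b + c + d = 7
  8a + 4b + 2c + d = 24
  64a + 16b + 4c + d = 52
  216a + 36b + 6c + d = 32
Solving the system yields a = -1, b = 6, c = 6, d = -4.
So p(n) = -n^3 + 6n^2 + 6n - 4.
Check: p(1) = 7. ✓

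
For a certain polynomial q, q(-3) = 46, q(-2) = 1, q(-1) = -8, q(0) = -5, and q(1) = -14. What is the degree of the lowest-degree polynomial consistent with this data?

3

Forward differences of the values at u = -3, -2, -1, 0, 1:
  q  : 46  1  -8  -5  -14
  Δ  : -45  -9  3  -9
  Δ^2: 36  12  -12
  Δ^3: -24  -24
  Δ^4: 0
The third differences are constant (-24) and nonzero, while all higher differences vanish, so the minimal degree is 3.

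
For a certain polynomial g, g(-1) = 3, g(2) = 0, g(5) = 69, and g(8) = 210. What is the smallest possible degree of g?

Forward differences of the values at x = -1, 2, 5, 8:
  g  : 3  0  69  210
  Δ  : -3  69  141
  Δ^2: 72  72
  Δ^3: 0
The second differences are constant (72) and nonzero, while all higher differences vanish, so the minimal degree is 2.

2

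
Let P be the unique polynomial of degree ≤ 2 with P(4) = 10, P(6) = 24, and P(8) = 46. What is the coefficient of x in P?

Write P(x) = ax^2 + bx + c. Substituting each data point gives a linear system:
  16a + 4b + c = 10
  36a + 6b + c = 24
  64a + 8b + c = 46
Solving the system yields a = 1, b = -3, c = 6.
So P(x) = x² - 3x + 6.
The coefficient of x is -3.

-3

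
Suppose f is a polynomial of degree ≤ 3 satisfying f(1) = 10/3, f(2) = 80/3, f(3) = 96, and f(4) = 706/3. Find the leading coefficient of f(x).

4

Write f(x) = ax^3 + bx^2 + cx + d. Substituting each data point gives a linear system:
  a + b + c + d = 10/3
  8a + 4b + 2c + d = 80/3
  27a + 9b + 3c + d = 96
  64a + 16b + 4c + d = 706/3
Solving the system yields a = 4, b = -1, c = -5/3, d = 2.
So f(x) = 4x³ - x² - (5/3)x + 2.
The leading coefficient is 4.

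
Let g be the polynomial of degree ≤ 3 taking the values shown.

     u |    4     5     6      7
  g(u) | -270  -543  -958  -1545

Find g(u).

Write g(u) = au^3 + bu^2 + cu + d. Substituting each data point gives a linear system:
  64a + 16b + 4c + d = -270
  125a + 25b + 5c + d = -543
  216a + 36b + 6c + d = -958
  343a + 49b + 7c + d = -1545
Solving the system yields a = -5, b = 4, c = -4, d = 2.
So g(u) = -5u^3 + 4u^2 - 4u + 2.
Check: g(4) = -270. ✓

g(u) = -5u^3 + 4u^2 - 4u + 2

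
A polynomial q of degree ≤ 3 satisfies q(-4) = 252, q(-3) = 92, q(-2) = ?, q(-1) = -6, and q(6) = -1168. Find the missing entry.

16

The 4 known points determine the degree-3 polynomial uniquely.
Write q(u) = au^3 + bu^2 + cu + d. Substituting each data point gives a linear system:
  -64a + 16b - 4c + d = 252
  -27a + 9b - 3c + d = 92
  -a + b - c + d = -6
  216a + 36b + 6c + d = -1168
Solving the system yields a = -5, b = -3, c = 4, d = -4.
So q(u) = -5u³ - 3u² + 4u - 4.
Then q(-2) = 16.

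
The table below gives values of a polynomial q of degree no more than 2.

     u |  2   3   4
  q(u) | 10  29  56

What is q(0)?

-4

Write q(u) = au^2 + bu + c. Substituting each data point gives a linear system:
  4a + 2b + c = 10
  9a + 3b + c = 29
  16a + 4b + c = 56
Solving the system yields a = 4, b = -1, c = -4.
So q(u) = 4u² - u - 4.
Then q(0) = -4.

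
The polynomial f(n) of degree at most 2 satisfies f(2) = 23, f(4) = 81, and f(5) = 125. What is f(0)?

5

Write f(n) = an^2 + bn + c. Substituting each data point gives a linear system:
  4a + 2b + c = 23
  16a + 4b + c = 81
  25a + 5b + c = 125
Solving the system yields a = 5, b = -1, c = 5.
So f(n) = 5n^2 - n + 5.
Then f(0) = 5.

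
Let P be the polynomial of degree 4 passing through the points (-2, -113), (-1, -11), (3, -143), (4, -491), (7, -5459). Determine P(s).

Write P(s) = as^4 + bs^3 + cs^2 + ds + e. Substituting each data point gives a linear system:
  16a - 8b + 4c - 2d + e = -113
  a - b + c - d + e = -11
  81a + 27b + 9c + 3d + e = -143
  256a + 64b + 16c + 4d + e = -491
  2401a + 343b + 49c + 7d + e = -5459
Solving the system yields a = -3, b = 6, c = -6, d = -3, e = 1.
So P(s) = -3s^4 + 6s^3 - 6s^2 - 3s + 1.
Check: P(-2) = -113. ✓

P(s) = -3s^4 + 6s^3 - 6s^2 - 3s + 1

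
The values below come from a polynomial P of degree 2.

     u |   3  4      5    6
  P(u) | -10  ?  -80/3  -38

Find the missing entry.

-52/3

The 3 known points determine the degree-2 polynomial uniquely.
Write P(u) = au^2 + bu + c. Substituting each data point gives a linear system:
  9a + 3b + c = -10
  25a + 5b + c = -80/3
  36a + 6b + c = -38
Solving the system yields a = -1, b = -1/3, c = 0.
So P(u) = -u² - (1/3)u.
Then P(4) = -52/3.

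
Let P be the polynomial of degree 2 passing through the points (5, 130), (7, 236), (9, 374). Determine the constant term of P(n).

5

Write P(n) = an^2 + bn + c. Substituting each data point gives a linear system:
  25a + 5b + c = 130
  49a + 7b + c = 236
  81a + 9b + c = 374
Solving the system yields a = 4, b = 5, c = 5.
So P(n) = 4n^2 + 5n + 5.
The constant term is 5.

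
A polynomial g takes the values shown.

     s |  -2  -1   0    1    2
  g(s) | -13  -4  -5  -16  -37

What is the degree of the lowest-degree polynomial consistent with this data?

Forward differences of the values at s = -2, -1, 0, 1, 2:
  g  : -13  -4  -5  -16  -37
  Δ  : 9  -1  -11  -21
  Δ^2: -10  -10  -10
  Δ^3: 0  0
  Δ^4: 0
The second differences are constant (-10) and nonzero, while all higher differences vanish, so the minimal degree is 2.

2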